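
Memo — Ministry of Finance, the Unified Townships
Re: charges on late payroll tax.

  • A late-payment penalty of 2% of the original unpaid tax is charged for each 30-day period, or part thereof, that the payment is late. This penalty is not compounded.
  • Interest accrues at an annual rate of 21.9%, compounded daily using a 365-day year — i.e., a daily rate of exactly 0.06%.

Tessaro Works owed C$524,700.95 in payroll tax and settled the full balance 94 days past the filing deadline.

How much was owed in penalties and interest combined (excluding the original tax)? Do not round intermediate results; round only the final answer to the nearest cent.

Penalty periods: ⌈94/30⌉ = 4; penalty = 4 × 2% × C$524,700.95 = C$41,976.08…
Interest: C$524,700.95 × ((1 + 0.0006)^94 − 1) = C$524,700.95 × 0.05800291… = C$30,434.1836…
Penalties + interest = C$41,976.0760 + C$30,434.1836… = C$72,410.26

C$72,410.26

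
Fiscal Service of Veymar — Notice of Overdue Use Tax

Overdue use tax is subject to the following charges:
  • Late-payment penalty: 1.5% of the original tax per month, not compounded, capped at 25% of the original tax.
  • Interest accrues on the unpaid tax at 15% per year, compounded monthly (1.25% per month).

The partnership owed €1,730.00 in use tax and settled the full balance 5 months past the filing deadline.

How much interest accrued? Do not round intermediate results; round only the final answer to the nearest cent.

Interest: €1,730.00 × ((1 + 0.0125)^5 − 1) = €1,730.00 × 0.0640822… = €110.8621…

€110.86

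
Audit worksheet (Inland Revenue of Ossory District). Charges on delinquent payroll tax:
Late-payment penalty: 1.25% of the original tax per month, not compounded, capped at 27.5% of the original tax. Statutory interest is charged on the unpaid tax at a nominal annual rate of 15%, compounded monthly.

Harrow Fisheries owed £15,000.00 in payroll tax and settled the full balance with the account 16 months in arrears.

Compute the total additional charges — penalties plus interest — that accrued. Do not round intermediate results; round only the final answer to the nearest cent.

Penalty: 16 × 1.25% × £15,000.00 = £3,000.00 (below the 27.5% cap of £4,125.00)
Interest (15%/yr ÷ 12 = 1.25%/month): £15,000.00 × ((1 + 0.0125)^16 − 1) = £3,298.3432…
Penalties + interest = £3,000.0000 + £3,298.3432… = £6,298.34

£6,298.34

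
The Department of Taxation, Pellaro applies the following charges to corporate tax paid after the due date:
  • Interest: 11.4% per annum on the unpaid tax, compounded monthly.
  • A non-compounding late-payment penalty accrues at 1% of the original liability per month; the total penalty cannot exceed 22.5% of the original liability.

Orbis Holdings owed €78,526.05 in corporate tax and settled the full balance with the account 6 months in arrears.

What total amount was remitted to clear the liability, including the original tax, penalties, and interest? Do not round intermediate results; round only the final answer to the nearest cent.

Penalty: 6 × 1% × €78,526.05 = €4,711.56… (below the 22.5% cap of €17,668.36…)
Interest (11.4%/yr ÷ 12 = 0.95%/month): €78,526.05 × ((1 + 0.0095)^6 − 1) = €4,583.6456…
Total = €78,526.05 + €4,711.5630 + €4,583.6456… = €87,821.26

€87,821.26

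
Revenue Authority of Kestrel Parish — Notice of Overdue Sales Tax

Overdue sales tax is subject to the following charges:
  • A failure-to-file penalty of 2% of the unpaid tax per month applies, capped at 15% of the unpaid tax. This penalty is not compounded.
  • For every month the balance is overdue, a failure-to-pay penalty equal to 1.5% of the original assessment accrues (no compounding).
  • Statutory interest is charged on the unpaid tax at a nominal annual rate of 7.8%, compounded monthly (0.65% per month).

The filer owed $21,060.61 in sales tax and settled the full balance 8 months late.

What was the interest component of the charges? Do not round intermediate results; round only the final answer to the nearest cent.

$1,120.39

Interest: $21,060.61 × ((1 + 0.0065)^8 − 1) = $21,060.61 × 0.0531985… = $1,120.3930…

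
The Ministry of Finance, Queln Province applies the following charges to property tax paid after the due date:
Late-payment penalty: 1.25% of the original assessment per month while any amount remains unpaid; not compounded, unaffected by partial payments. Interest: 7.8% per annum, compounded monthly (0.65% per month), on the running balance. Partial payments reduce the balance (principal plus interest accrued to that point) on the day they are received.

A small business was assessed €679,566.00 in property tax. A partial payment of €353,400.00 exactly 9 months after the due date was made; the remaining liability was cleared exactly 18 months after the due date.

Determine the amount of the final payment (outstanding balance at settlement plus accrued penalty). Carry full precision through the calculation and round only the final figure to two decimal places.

Balance at month 9: €679,566.0000 × (1 + 0.0065)^9 = €720,370.0613…
After €353,400.00 payment: €720,370.0613… − €353,400.00 = €366,970.0613…
Balance at month 18: €366,970.0613… × (1 + 0.0065)^9 = €389,004.5199…
Penalty: 18 × 1.25% × €679,566.00 = €152,902.35
Final settlement = outstanding balance + penalty = €389,004.5199… + €152,902.35 = €541,906.87

€541,906.87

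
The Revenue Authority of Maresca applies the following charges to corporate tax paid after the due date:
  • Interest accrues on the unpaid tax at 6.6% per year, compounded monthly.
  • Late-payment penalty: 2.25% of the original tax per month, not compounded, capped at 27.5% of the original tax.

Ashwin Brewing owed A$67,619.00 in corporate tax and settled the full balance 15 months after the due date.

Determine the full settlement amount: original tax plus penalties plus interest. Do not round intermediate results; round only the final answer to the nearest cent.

A$92,012.77

Penalty (uncapped): 15 × 2.25% × A$67,619.00 = A$22,821.41…; cap = 27.5% × A$67,619.00 = A$18,595.23… → penalty = A$18,595.23…
Interest (6.6%/yr ÷ 12 = 0.55%/month): A$67,619.00 × ((1 + 0.0055)^15 − 1) = A$5,798.5466…
Total = A$67,619.00 + A$18,595.2250 + A$5,798.5466… = A$92,012.77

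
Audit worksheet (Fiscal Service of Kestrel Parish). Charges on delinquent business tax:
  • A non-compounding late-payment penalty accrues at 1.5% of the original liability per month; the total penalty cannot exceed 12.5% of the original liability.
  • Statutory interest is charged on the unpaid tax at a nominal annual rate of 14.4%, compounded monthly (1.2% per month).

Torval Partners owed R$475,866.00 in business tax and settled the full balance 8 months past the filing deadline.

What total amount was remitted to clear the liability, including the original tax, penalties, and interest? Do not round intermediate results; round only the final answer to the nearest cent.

Penalty: 8 × 1.5% × R$475,866.00 = R$57,103.92 (below the 12.5% cap of R$59,483.25)
Interest: R$475,866.00 × ((1 + 0.012)^8 − 1) = R$475,866.00 × 0.1001302… = R$47,648.5737…
Total = R$475,866.00 + R$57,103.9200 + R$47,648.5737… = R$580,618.49

R$580,618.49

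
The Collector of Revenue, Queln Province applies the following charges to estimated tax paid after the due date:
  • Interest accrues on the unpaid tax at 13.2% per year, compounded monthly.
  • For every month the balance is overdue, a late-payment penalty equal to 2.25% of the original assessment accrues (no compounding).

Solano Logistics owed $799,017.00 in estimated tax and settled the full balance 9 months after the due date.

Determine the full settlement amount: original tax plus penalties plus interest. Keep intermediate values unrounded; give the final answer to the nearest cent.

Late-payment penalty: 9 × 2.25% × $799,017.00 = $161,800.94…
Interest (13.2%/yr ÷ 12 = 1.1%/month): $799,017.00 × ((1 + 0.011)^9 − 1) = $82,674.0247…
Total = $799,017.00 + $161,800.9425 + $82,674.0247… = $1,043,491.97

$1,043,491.97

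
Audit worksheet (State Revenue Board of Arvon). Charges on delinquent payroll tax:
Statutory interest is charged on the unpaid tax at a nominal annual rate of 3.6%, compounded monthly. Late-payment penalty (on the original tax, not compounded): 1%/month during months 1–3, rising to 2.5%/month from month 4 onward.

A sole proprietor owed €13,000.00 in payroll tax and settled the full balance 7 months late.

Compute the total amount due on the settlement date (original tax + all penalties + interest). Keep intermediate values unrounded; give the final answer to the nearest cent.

Penalty, months 1–3: 3 × 1% × €13,000.00 = €390.00
Penalty, months 4–7: 4 × 2.5% × €13,000.00 = €1,300.00
Interest (3.6%/yr ÷ 12 = 0.3%/month): €13,000.00 × ((1 + 0.003)^7 − 1) = €275.4693…
Total = €13,000.00 + €1,690.0000 + €275.4693… = €14,965.47

€14,965.47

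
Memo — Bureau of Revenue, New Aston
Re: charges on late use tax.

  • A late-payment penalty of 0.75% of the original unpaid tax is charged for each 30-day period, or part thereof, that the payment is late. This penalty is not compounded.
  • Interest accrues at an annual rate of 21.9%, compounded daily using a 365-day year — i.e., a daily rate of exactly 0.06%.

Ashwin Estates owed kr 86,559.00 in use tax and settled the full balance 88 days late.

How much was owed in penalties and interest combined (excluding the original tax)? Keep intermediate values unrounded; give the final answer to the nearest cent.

kr 6,639.26

Penalty periods: ⌈88/30⌉ = 3; penalty = 3 × 0.75% × kr 86,559.00 = kr 1,947.58…
Interest: kr 86,559.00 × ((1 + 0.0006)^88 − 1) = kr 86,559.00 × 0.05420209… = kr 4,691.6786…
Penalties + interest = kr 1,947.5775 + kr 4,691.6786… = kr 6,639.26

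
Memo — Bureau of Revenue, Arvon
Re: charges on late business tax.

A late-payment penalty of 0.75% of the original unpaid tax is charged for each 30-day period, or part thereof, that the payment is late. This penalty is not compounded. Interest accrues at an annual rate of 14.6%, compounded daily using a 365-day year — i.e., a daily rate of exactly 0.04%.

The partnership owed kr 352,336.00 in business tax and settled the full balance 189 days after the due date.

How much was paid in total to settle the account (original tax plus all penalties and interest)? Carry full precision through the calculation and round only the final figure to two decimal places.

Penalty periods: ⌈189/30⌉ = 7; penalty = 7 × 0.75% × kr 352,336.00 = kr 18,497.64
Interest: kr 352,336.00 × ((1 + 0.0004)^189 − 1) = kr 352,336.00 × 0.07851477… = kr 27,663.5809…
Total = kr 352,336.00 + kr 18,497.6400 + kr 27,663.5809… = kr 398,497.22

kr 398,497.22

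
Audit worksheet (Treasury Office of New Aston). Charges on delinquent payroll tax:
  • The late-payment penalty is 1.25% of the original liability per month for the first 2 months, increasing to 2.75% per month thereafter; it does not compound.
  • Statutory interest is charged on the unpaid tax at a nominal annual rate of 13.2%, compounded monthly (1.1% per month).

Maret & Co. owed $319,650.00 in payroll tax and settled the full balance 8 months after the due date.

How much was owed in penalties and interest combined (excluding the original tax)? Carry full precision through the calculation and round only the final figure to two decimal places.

Penalty, months 1–2: 2 × 1.25% × $319,650.00 = $7,991.25
Penalty, months 3–8: 6 × 2.75% × $319,650.00 = $52,742.25
Interest: $319,650.00 × ((1 + 0.011)^8 − 1) = $319,650.00 × 0.0914636… = $29,236.3301…
Penalties + interest = $60,733.5000 + $29,236.3301… = $89,969.83

$89,969.83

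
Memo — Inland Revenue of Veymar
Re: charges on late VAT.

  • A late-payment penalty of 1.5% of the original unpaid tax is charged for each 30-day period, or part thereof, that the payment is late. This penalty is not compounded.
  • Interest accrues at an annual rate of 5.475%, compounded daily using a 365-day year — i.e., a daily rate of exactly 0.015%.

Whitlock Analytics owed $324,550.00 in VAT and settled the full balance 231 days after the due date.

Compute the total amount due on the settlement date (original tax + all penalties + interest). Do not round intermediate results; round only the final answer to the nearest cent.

$374,937.89

Penalty periods: ⌈231/30⌉ = 8; penalty = 8 × 1.5% × $324,550.00 = $38,946.00
Interest: $324,550.00 × ((1 + 0.00015)^231 − 1) = $324,550.00 × 0.03525462… = $11,441.8854…
Total = $324,550.00 + $38,946.0000 + $11,441.8854… = $374,937.89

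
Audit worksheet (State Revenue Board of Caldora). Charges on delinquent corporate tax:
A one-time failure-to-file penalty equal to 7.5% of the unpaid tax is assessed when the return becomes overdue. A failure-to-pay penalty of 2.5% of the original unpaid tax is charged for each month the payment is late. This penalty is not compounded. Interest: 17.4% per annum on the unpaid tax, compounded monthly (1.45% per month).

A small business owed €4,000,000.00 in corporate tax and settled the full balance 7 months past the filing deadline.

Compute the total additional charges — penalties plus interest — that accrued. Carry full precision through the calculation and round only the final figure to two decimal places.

Failure-to-file penalty: 7.5% × €4,000,000.00 = €300,000.00
Failure-to-pay penalty = 2.5% × €4,000,000.00 × 7 mo = €700,000.00
Interest: €4,000,000.00 × ((1 + 0.0145)^7 − 1) = €4,000,000.00 × 0.1060235… = €424,094.0503…
Penalties + interest = €1,000,000.0000 + €424,094.0503… = €1,424,094.05

€1,424,094.05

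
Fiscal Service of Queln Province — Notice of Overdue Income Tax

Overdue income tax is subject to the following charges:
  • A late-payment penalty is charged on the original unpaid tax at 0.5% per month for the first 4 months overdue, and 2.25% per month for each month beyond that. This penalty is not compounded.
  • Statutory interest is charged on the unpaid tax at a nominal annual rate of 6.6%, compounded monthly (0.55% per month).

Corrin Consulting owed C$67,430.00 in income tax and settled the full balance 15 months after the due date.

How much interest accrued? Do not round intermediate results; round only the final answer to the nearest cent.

C$5,782.34

Interest: C$67,430.00 × ((1 + 0.0055)^15 − 1) = C$67,430.00 × 0.0857532… = C$5,782.3393…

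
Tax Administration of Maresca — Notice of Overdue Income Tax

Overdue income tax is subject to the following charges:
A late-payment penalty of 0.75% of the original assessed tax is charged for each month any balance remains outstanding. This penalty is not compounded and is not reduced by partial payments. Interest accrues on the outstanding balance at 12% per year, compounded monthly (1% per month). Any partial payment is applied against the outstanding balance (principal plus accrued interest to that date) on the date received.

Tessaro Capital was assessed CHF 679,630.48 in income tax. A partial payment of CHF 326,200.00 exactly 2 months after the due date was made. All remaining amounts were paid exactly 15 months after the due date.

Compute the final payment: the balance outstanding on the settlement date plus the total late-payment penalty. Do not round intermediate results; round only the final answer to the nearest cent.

CHF 494,242.29

Balance at month 2: CHF 679,630.4800 × (1 + 0.01)^2 = CHF 693,291.0526…
After CHF 326,200.00 payment: CHF 693,291.0526… − CHF 326,200.00 = CHF 367,091.0526…
Balance at month 15: CHF 367,091.0526… × (1 + 0.01)^13 = CHF 417,783.8603…
Penalty: 15 × 0.75% × CHF 679,630.48 = CHF 76,458.43…
Final settlement = outstanding balance + penalty = CHF 417,783.8603… + CHF 76,458.43… = CHF 494,242.29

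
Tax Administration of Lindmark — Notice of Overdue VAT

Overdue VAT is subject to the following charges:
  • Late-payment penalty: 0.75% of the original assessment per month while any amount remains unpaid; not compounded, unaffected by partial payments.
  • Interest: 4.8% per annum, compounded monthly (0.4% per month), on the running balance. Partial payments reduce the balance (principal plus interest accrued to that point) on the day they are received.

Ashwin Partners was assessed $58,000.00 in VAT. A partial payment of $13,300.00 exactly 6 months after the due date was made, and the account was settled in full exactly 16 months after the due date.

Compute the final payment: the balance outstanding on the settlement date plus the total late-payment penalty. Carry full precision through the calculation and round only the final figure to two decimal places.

Balance at month 6: $58,000.0000 × (1 + 0.004)^6 = $59,405.9945…
After $13,300.00 payment: $59,405.9945… − $13,300.00 = $46,105.9945…
Balance at month 16: $46,105.9945… × (1 + 0.004)^10 = $47,983.7871…
Penalty: 16 × 0.75% × $58,000.00 = $6,960.00
Final settlement = outstanding balance + penalty = $47,983.7871… + $6,960.00 = $54,943.79

$54,943.79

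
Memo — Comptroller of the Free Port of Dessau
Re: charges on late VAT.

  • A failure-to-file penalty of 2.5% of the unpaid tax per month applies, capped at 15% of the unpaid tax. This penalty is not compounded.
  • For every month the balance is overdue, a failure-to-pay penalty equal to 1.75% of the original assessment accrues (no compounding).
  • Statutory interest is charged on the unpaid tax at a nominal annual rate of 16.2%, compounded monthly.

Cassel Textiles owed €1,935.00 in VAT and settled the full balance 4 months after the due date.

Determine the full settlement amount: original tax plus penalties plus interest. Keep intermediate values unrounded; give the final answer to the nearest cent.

€2,370.58

Failure-to-file: 4 × 2.5% × €1,935.00 = €193.50 (under the 15% cap)
Failure-to-pay penalty: 4 × 1.75% × €1,935.00 = €135.45
Interest (16.2%/yr ÷ 12 = 1.35%/month): €1,935.00 × ((1 + 0.0135)^4 − 1) = €106.6250…
Total = €1,935.00 + €328.9500 + €106.6250… = €2,370.58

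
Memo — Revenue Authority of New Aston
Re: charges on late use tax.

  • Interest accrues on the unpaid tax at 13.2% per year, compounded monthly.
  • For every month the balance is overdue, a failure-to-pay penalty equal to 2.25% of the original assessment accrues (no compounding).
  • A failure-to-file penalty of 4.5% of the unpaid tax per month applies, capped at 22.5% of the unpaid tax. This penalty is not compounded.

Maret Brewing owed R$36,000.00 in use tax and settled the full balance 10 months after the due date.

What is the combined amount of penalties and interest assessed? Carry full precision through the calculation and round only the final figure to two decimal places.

Failure-to-file: 10 × 4.5% × R$36,000.00 = R$16,200.00, capped at 22.5% × R$36,000.00 = R$8,100.00
Failure-to-pay penalty: 10 × 2.25% × R$36,000.00 = R$8,100.00
Interest (13.2%/yr ÷ 12 = 1.1%/month): R$36,000.00 × ((1 + 0.011)^10 − 1) = R$4,161.8821…
Penalties + interest = R$16,200.0000 + R$4,161.8821… = R$20,361.88

R$20,361.88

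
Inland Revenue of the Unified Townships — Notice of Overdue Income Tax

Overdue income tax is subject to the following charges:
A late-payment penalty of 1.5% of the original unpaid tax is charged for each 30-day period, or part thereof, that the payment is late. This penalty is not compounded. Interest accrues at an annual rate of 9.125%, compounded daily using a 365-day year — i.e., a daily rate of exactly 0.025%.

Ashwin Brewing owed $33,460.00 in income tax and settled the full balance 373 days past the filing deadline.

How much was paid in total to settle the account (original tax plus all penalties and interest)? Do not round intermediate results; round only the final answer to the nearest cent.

Penalty periods: ⌈373/30⌉ = 13; penalty = 13 × 1.5% × $33,460.00 = $6,524.70
Interest: $33,460.00 × ((1 + 0.00025)^373 − 1) = $33,460.00 × 0.09772334… = $3,269.8230…
Total = $33,460.00 + $6,524.7000 + $3,269.8230… = $43,254.52

$43,254.52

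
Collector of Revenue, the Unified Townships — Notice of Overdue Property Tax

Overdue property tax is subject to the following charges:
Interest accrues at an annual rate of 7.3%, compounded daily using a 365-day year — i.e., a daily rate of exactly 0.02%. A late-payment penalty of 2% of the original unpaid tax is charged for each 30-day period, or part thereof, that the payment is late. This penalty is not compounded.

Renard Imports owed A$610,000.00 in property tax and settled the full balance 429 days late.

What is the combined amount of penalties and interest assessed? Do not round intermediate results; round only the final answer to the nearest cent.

Penalty periods: ⌈429/30⌉ = 15; penalty = 15 × 2% × A$610,000.00 = A$183,000.00
Interest: A$610,000.00 × ((1 + 0.0002)^429 − 1) = A$610,000.00 × 0.08957904… = A$54,643.2153…
Penalties + interest = A$183,000.0000 + A$54,643.2153… = A$237,643.22

A$237,643.22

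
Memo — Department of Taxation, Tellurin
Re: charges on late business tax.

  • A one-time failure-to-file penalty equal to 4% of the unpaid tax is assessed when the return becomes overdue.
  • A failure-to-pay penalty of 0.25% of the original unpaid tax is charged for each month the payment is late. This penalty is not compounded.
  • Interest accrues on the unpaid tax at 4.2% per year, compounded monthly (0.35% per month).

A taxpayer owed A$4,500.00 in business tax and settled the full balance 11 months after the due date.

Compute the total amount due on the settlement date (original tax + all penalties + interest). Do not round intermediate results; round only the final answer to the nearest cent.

A$4,980.06

Failure-to-file penalty: 4% × A$4,500.00 = A$180.00
Failure-to-pay penalty: 11 × 0.25% × A$4,500.00 = A$123.75
Interest: A$4,500.00 × ((1 + 0.0035)^11 − 1) = A$4,500.00 × 0.0391809… = A$176.3139…
Total = A$4,500.00 + A$303.7500 + A$176.3139… = A$4,980.06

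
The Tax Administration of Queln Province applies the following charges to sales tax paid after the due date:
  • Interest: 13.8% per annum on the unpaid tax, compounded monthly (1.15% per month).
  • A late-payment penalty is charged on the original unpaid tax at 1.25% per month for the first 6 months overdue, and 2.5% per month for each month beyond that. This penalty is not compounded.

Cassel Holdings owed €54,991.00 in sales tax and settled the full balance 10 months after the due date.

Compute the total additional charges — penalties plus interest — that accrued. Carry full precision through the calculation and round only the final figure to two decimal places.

Penalty, months 1–6: 6 × 1.25% × €54,991.00 = €4,124.33…
Penalty, months 7–10: 4 × 2.5% × €54,991.00 = €5,499.10
Interest: €54,991.00 × ((1 + 0.0115)^10 − 1) = €54,991.00 × 0.1211375… = €6,661.4711…
Penalties + interest = €9,623.4250 + €6,661.4711… = €16,284.90

€16,284.90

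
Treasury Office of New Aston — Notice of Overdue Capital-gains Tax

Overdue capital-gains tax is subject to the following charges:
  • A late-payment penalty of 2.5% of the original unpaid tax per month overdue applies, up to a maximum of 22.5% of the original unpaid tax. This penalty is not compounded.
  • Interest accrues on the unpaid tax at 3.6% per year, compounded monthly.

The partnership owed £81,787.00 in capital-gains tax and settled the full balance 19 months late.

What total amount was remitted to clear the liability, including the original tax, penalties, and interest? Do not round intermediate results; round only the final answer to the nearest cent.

Penalty (uncapped): 19 × 2.5% × £81,787.00 = £38,848.83…; cap = 22.5% × £81,787.00 = £18,402.08… → penalty = £18,402.08…
Interest (3.6%/yr ÷ 12 = 0.3%/month): £81,787.00 × ((1 + 0.003)^19 − 1) = £4,789.8949…
Total = £81,787.00 + £18,402.0750 + £4,789.8949… = £104,978.97

£104,978.97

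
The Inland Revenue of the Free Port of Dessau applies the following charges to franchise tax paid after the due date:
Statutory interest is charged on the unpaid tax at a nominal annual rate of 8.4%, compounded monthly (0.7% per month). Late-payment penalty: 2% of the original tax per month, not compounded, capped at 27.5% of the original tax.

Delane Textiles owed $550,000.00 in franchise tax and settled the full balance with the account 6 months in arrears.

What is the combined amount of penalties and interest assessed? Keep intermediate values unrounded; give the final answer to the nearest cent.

Penalty: 6 × 2% × $550,000.00 = $66,000.00 (below the 27.5% cap of $151,250.00)
Interest: $550,000.00 × ((1 + 0.007)^6 − 1) = $550,000.00 × 0.0427419… = $23,508.0429…
Penalties + interest = $66,000.0000 + $23,508.0429… = $89,508.04

$89,508.04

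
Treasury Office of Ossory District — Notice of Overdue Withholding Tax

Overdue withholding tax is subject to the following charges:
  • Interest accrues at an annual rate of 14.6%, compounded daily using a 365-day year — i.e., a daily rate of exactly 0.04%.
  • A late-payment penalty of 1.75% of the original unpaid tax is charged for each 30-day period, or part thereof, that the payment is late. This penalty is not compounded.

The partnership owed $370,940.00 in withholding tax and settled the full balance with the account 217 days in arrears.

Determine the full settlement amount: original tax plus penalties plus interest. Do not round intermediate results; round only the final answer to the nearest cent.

$456,500.87

Penalty periods: ⌈217/30⌉ = 8; penalty = 8 × 1.75% × $370,940.00 = $51,931.60
Interest: $370,940.00 × ((1 + 0.0004)^217 − 1) = $370,940.00 × 0.09065959… = $33,629.2695…
Total = $370,940.00 + $51,931.6000 + $33,629.2695… = $456,500.87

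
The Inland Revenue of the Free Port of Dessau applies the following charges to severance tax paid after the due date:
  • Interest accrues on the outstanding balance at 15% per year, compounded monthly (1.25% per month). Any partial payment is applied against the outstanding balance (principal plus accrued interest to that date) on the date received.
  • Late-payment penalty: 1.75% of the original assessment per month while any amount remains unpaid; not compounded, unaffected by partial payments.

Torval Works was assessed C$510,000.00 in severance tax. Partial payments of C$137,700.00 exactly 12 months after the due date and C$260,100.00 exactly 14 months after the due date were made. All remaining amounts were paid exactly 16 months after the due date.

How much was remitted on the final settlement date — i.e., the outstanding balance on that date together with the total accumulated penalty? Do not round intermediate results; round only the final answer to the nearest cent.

Balance at month 12: C$510,000.0000 × (1 + 0.0125)^12 = C$591,984.8040…
After C$137,700.00 payment: C$591,984.8040… − C$137,700.00 = C$454,284.8040…
Balance at month 14: C$454,284.8040… × (1 + 0.0125)^2 = C$465,712.9061…
After C$260,100.00 payment: C$465,712.9061… − C$260,100.00 = C$205,612.9061…
Balance at month 16: C$205,612.9061… × (1 + 0.0125)^2 = C$210,785.3558…
Penalty: 16 × 1.75% × C$510,000.00 = C$142,800.00
Final settlement = outstanding balance + penalty = C$210,785.3558… + C$142,800.00 = C$353,585.36

C$353,585.36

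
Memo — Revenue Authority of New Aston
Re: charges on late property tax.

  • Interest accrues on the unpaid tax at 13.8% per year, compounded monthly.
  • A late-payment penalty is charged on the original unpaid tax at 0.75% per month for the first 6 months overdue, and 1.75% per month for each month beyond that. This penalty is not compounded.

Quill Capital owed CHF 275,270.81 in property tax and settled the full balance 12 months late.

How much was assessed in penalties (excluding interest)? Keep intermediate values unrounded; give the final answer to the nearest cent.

Penalty, months 1–6: 6 × 0.75% × CHF 275,270.81 = CHF 12,387.19…
Penalty, months 7–12: 6 × 1.75% × CHF 275,270.81 = CHF 28,903.44…
Total penalty = CHF 12,387.19… + CHF 28,903.44… = CHF 41,290.62

CHF 41,290.62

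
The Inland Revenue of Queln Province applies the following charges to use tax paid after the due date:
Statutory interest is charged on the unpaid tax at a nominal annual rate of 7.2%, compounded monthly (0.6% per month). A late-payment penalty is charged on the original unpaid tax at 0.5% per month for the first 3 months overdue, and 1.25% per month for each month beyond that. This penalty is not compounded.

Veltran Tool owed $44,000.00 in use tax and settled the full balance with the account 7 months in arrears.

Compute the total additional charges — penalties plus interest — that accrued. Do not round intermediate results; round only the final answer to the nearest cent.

Penalty, months 1–3: 3 × 0.5% × $44,000.00 = $660.00
Penalty, months 4–7: 4 × 1.25% × $44,000.00 = $2,200.00
Interest: $44,000.00 × ((1 + 0.006)^7 − 1) = $44,000.00 × 0.0427636… = $1,881.5986…
Penalties + interest = $2,860.0000 + $1,881.5986… = $4,741.60

$4,741.60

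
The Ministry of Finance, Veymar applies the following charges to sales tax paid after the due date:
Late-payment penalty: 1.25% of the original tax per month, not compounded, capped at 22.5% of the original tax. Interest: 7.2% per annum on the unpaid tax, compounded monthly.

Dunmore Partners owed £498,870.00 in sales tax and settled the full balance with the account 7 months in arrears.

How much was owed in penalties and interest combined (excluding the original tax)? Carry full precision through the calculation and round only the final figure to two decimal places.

Penalty: 7 × 1.25% × £498,870.00 = £43,651.13… (below the 22.5% cap of £112,245.75)
Interest (7.2%/yr ÷ 12 = 0.6%/month): £498,870.00 × ((1 + 0.006)^7 − 1) = £21,333.4799…
Penalties + interest = £43,651.1250 + £21,333.4799… = £64,984.60

£64,984.60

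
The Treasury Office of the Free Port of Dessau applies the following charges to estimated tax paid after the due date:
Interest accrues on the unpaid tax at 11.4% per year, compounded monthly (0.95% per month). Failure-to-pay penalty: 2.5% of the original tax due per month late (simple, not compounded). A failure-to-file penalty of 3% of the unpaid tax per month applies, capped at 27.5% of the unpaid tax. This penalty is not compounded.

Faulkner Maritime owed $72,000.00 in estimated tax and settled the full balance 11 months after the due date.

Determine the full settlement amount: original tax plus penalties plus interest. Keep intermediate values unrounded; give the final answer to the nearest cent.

$119,491.77

Failure-to-file: 11 × 3% × $72,000.00 = $23,760.00, capped at 27.5% × $72,000.00 = $19,800.00
Failure-to-pay penalty = 2.5% × $72,000.00 × 11 mo = $19,800.00
Interest: $72,000.00 × ((1 + 0.0095)^11 − 1) = $72,000.00 × 0.1096079… = $7,891.7717…
Total = $72,000.00 + $39,600.0000 + $7,891.7717… = $119,491.77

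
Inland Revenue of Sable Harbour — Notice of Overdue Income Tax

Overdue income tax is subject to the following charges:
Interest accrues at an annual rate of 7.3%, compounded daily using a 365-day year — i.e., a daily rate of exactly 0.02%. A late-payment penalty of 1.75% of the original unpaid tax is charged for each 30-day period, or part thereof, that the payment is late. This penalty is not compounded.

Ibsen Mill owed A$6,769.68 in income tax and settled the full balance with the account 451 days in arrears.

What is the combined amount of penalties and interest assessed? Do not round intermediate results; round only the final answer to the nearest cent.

A$2,534.45

Penalty periods: ⌈451/30⌉ = 16; penalty = 16 × 1.75% × A$6,769.68 = A$1,895.51…
Interest: A$6,769.68 × ((1 + 0.0002)^451 − 1) = A$6,769.68 × 0.09438327… = A$638.9445…
Penalties + interest = A$1,895.5104 + A$638.9445… = A$2,534.45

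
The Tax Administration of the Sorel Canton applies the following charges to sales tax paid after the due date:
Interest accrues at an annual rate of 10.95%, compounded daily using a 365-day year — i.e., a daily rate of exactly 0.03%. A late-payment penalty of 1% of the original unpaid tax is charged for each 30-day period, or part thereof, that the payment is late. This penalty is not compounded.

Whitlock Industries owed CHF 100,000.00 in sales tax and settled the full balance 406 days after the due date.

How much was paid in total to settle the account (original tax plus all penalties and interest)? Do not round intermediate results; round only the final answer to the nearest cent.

Penalty periods: ⌈406/30⌉ = 14; penalty = 14 × 1% × CHF 100,000.00 = CHF 14,000.00
Interest: CHF 100,000.00 × ((1 + 0.0003)^406 − 1) = CHF 100,000.00 × 0.12950754… = CHF 12,950.7541…
Total = CHF 100,000.00 + CHF 14,000.0000 + CHF 12,950.7541… = CHF 126,950.75

CHF 126,950.75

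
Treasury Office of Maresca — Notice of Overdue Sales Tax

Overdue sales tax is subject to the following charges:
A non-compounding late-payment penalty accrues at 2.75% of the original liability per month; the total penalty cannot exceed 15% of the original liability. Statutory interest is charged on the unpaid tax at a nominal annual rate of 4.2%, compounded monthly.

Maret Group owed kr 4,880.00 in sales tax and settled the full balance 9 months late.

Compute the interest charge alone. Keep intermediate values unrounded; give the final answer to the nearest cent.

kr 155.89

Interest (4.2%/yr ÷ 12 = 0.35%/month): kr 4,880.00 × ((1 + 0.0035)^9 − 1) = kr 155.8897…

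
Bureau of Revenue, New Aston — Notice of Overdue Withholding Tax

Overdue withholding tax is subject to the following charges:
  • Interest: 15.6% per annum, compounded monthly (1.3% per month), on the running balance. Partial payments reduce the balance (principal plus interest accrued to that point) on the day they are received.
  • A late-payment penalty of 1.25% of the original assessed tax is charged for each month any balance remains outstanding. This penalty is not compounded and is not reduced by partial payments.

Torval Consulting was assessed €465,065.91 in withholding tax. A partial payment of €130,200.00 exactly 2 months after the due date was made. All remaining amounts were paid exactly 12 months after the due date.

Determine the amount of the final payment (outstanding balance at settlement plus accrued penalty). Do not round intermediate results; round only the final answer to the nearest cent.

Balance at month 2: €465,065.9100 × (1 + 0.013)^2 = €477,236.2198…
After €130,200.00 payment: €477,236.2198… − €130,200.00 = €347,036.2198…
Balance at month 12: €347,036.2198… × (1 + 0.013)^10 = €394,883.7457…
Penalty: 12 × 1.25% × €465,065.91 = €69,759.89…
Final settlement = outstanding balance + penalty = €394,883.7457… + €69,759.89… = €464,643.63

€464,643.63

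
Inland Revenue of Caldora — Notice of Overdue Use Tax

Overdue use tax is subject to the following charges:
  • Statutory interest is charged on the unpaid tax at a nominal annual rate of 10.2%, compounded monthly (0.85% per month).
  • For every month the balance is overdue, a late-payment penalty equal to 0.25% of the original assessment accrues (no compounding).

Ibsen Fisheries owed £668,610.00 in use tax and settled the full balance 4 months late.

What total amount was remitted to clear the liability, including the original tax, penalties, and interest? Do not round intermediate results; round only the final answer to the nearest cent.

Late-payment penalty = 0.25% × £668,610.00 × 4 mo = £6,686.10
Interest: £668,610.00 × ((1 + 0.0085)^4 − 1) = £668,610.00 × 0.0344360… = £23,024.2284…
Total = £668,610.00 + £6,686.1000 + £23,024.2284… = £698,320.33

£698,320.33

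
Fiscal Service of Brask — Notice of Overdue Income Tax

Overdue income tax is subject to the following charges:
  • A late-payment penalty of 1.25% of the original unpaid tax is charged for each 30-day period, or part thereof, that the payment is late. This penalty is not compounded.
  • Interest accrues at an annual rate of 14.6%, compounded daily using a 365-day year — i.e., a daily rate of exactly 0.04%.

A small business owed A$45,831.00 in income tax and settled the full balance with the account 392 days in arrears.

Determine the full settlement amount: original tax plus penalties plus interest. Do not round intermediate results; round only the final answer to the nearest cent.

Penalty periods: ⌈392/30⌉ = 14; penalty = 14 × 1.25% × A$45,831.00 = A$8,020.43…
Interest: A$45,831.00 × ((1 + 0.0004)^392 − 1) = A$45,831.00 × 0.16972496… = A$7,778.6649…
Total = A$45,831.00 + A$8,020.4250 + A$7,778.6649… = A$61,630.09

A$61,630.09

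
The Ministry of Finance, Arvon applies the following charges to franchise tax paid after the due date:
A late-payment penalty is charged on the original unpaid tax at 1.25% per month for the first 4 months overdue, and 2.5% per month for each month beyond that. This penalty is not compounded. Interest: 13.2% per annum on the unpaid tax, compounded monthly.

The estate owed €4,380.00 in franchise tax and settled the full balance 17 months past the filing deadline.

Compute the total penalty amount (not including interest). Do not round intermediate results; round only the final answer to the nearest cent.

Penalty, months 1–4: 4 × 1.25% × €4,380.00 = €219.00
Penalty, months 5–17: 13 × 2.5% × €4,380.00 = €1,423.50
Total penalty = €219.00 + €1,423.50 = €1,642.50

€1,642.50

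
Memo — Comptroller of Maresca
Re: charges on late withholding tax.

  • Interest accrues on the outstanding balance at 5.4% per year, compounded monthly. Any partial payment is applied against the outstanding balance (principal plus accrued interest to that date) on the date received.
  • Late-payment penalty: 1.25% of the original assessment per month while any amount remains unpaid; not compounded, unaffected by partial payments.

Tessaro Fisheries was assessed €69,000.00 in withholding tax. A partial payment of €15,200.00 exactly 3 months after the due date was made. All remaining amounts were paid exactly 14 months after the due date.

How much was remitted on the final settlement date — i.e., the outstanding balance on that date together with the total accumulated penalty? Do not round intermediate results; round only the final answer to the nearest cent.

€69,581.91

Monthly rate = 5.4% ÷ 12 = 0.45%
Balance at month 3: €69,000.0000 × (1 + 0.0045)^3 = €69,935.6980…
After €15,200.00 payment: €69,935.6980… − €15,200.00 = €54,735.6980…
Balance at month 14: €54,735.6980… × (1 + 0.0045)^11 = €57,506.9074…
Penalty: 14 × 1.25% × €69,000.00 = €12,075.00
Final settlement = outstanding balance + penalty = €57,506.9074… + €12,075.00 = €69,581.91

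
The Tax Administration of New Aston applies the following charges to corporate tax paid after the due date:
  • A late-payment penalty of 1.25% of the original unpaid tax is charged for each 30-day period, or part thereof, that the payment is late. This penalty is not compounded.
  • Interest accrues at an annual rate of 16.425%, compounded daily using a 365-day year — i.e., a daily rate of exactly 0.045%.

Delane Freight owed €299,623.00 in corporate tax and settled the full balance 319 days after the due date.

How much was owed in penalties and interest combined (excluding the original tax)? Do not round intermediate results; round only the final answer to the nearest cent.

Penalty periods: ⌈319/30⌉ = 11; penalty = 11 × 1.25% × €299,623.00 = €41,198.16…
Interest: €299,623.00 × ((1 + 0.00045)^319 − 1) = €299,623.00 × 0.15432725… = €46,239.9951…
Penalties + interest = €41,198.1625 + €46,239.9951… = €87,438.16

€87,438.16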